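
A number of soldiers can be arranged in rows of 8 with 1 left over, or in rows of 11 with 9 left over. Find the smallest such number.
M = 8 × 11 = 88. M₁ = 11, y₁ ≡ 3 (mod 8). M₂ = 8, y₂ ≡ 7 (mod 11). t = 1×11×3 + 9×8×7 ≡ 9 (mod 88). The smallest positive such number is 9.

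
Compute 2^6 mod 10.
6 = 4 + 2 (binary 110). Repeated squaring mod 10: 2^1 ≡ 2; 2^2 ≡ 2² = 4 ≡ 4; 2^4 ≡ 4² = 16 ≡ 6. Multiply: 2^6 = 2^4 × 2^2 ≡ 6 × 4 (mod 10): 6 × 4 = 24 ≡ 4. So 2^6 ≡ 4 (mod 10).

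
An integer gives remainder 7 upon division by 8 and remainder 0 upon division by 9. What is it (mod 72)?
M = 8 × 9 = 72. M₁ = 9, y₁ ≡ 1 (mod 8). M₂ = 8, y₂ ≡ 8 (mod 9). y = 7×9×1 + 0×8×8 ≡ 63 (mod 72). The smallest positive such number is 63.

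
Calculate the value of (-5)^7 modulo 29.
(-5) ≡ 24 (mod 29). 7 = 4 + 2 + 1 (binary 111). Repeated squaring mod 29: 24^1 ≡ 24; 24^2 ≡ 24² = 576 ≡ 25; 24^4 ≡ 25² = 625 ≡ 16. Multiply: (-5)^7 ≡ 24^4 × 24^2 × 24^1 ≡ 16 × 25 × 24 (mod 29): 16 × 25 = 400 ≡ 23; 23 × 24 = 552 ≡ 1. So (-5)^7 ≡ 1 (mod 29).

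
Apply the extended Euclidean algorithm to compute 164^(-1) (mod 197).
Extended GCD: 164(-6) + 197(5) = 1. So 164^(-1) ≡ 191 ≡ 191 (mod 197). Verify: 164 × 191 = 31324 ≡ 1 (mod 197)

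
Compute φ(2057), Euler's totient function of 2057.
1760

Prime factorization: 2057 = 11^2 × 17
Using the formula φ(n) = n × Π(1 - 1/p) for each prime factor p:
φ(2057) = 2057 × (1 - 1/11) × (1 - 1/17)
φ(2057) = 1760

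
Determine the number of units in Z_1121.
1044

Prime factorization: 1121 = 19 × 59
Using the formula φ(n) = n × Π(1 - 1/p) for each prime factor p:
φ(1121) = 1121 × (1 - 1/19) × (1 - 1/59)
φ(1121) = 1044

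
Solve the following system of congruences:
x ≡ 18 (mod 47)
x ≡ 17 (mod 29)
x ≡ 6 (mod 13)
16750

Using the Chinese Remainder Theorem:
M = product of moduli = 17719
For equation 1: M_1 = 377, 377 ≡ 1 (mod 47), inverse of 377 mod 47 is 1 (check: 1 × 1 = 1 ≡ 1 (mod 47))
For equation 2: M_2 = 611, 611 ≡ 2 (mod 29), inverse of 611 mod 29 is 15 (check: 2 × 15 = 30 ≡ 1 (mod 29))
For equation 3: M_3 = 1363, 1363 ≡ 11 (mod 13), inverse of 1363 mod 13 is 6 (check: 11 × 6 = 66 ≡ 1 (mod 13))
Combine: x ≡ Σ r_i×M_i×(M_i⁻¹ mod m_i) = 18×377×1 + 17×611×15 + 6×1363×6 = 6786 + 155805 + 49068 = 211659
211659 mod 17719 = 16750
x ≡ 16750 (mod 17719)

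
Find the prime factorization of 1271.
31 × 41

Divide by primes starting from smallest:
1271 ÷ 31 = 41
41 ÷ 41 = 1

1271 = 31 × 41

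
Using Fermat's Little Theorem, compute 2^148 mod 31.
By Fermat: 2^{30} ≡ 1 (mod 31). 148 = 4×30 + 28. So 2^{148} ≡ 2^{28} ≡ 8 (mod 31)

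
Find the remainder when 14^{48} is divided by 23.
By Fermat: 14^{22} ≡ 1 (mod 23). 48 = 2×22 + 4. So 14^{48} ≡ 14^{4} ≡ 6 (mod 23)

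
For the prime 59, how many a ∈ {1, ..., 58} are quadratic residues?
For prime 59, there are (p-1)/2 = (59-1)/2 = 29 quadratic residues (excluding 0).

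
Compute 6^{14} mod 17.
9

Using successive squaring:
Binary expansion of 14: 1110
Powers of 6 mod 17 (each is the square of the previous):
  6^1 ≡ 6 (mod 17)
  6^2 ≡ 6² = 36 ≡ 2 (mod 17)
  6^4 ≡ 2² = 4 ≡ 4 (mod 17)
  6^8 ≡ 4² = 16 ≡ 16 (mod 17)
14 = 8 + 4 + 2, so 6^14 = 6^8 × 6^4 × 6^2 ≡ 16 × 4 × 2 (mod 17)
Multiplying step by step:
  16 × 4 = 64 ≡ 13 (mod 17)
  13 × 2 = 26 ≡ 9 (mod 17)
Result: 6^14 ≡ 9 (mod 17)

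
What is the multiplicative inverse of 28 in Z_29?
28^(-1) ≡ 28 (mod 29). Verification: 28 × 28 = 784 ≡ 1 (mod 29)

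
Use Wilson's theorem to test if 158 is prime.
(157)! mod 158 = 0. Since 0 ≢ -1 (mod 158), 158 is not prime.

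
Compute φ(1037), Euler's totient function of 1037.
960

Prime factorization: 1037 = 17 × 61
Using the formula φ(n) = n × Π(1 - 1/p) for each prime factor p:
φ(1037) = 1037 × (1 - 1/17) × (1 - 1/61)
φ(1037) = 960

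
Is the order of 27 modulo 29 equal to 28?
Yes, ord_29(27) = 28.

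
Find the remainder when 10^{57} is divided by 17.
By Fermat: 10^{16} ≡ 1 (mod 17). 57 = 3×16 + 9. So 10^{57} ≡ 10^{9} ≡ 7 (mod 17)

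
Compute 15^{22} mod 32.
1

Using successive squaring:
Binary expansion of 22: 10110
Powers of 15 mod 32 (each is the square of the previous):
  15^1 ≡ 15 (mod 32)
  15^2 ≡ 15² = 225 ≡ 1 (mod 32)
  15^4 ≡ 1² = 1 ≡ 1 (mod 32)
  15^8 ≡ 1² = 1 ≡ 1 (mod 32)
  15^16 ≡ 1² = 1 ≡ 1 (mod 32)
22 = 16 + 4 + 2, so 15^22 = 15^16 × 15^4 × 15^2 ≡ 1 × 1 × 1 (mod 32)
Multiplying step by step:
  1 × 1 = 1 ≡ 1 (mod 32)
  1 × 1 = 1 ≡ 1 (mod 32)
Result: 15^22 ≡ 1 (mod 32)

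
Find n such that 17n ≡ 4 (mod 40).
12

Since gcd(17, 40) = 1 divides 4, a solution exists.
Multiply both sides by the inverse of 17 mod 40:
  17^(-1) mod 40 = 33
  x ≡ 33 × 4 ≡ 132 ≡ 12 (mod 40)
Verification: 17 × 12 = 204 = 5 × 40 + 4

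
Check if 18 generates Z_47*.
p - 1 = 46 has prime divisors 2, 23. Check 18^(46/q) mod 47 for each: 18^(46/2) = 18^23 ≡ 1, 18^(46/23) = 18^2 ≡ 42 (mod 47). Since 18^23 ≡ 1 (mod 47), the order of 18 divides 23 (in fact the order is 23) ≠ 46, so it is not a primitive root.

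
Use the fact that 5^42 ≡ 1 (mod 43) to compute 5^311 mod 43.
By Fermat: 5^{42} ≡ 1 (mod 43). 311 = 7×42 + 17. So 5^{311} ≡ 5^{17} ≡ 28 (mod 43)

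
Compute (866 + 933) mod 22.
17

(866 + 933) = 1799
1799 mod 22 = 17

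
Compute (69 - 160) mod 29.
25

(69 - 160) = -91
-91 mod 29 = 25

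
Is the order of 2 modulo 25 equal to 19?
No, the actual order is 20, not 19.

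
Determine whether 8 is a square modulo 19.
By Euler's criterion: 8^{9} ≡ 18 (mod 19). Since this equals -1 (≡ 18), 8 is not a QR.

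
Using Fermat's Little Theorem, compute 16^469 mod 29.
By Fermat: 16^{28} ≡ 1 (mod 29). 469 ≡ 21 (mod 28). So 16^{469} ≡ 16^{21} ≡ 1 (mod 29)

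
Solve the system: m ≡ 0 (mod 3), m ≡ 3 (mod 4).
M = 3 × 4 = 12. M₁ = 4, y₁ ≡ 1 (mod 3). M₂ = 3, y₂ ≡ 3 (mod 4). m = 0×4×1 + 3×3×3 ≡ 3 (mod 12)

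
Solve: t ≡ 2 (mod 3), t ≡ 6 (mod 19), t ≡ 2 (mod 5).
M = 3 × 19 × 5 = 285. M₁ = 95, y₁ ≡ 2 (mod 3). M₂ = 15, y₂ ≡ 14 (mod 19). M₃ = 57, y₃ ≡ 3 (mod 5). t = 2×95×2 + 6×15×14 + 2×57×3 ≡ 272 (mod 285)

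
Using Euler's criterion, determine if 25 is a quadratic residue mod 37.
By Euler's criterion: 25^{18} ≡ 1 (mod 37). Since this equals 1, 25 is a QR.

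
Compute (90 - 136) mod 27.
8

(90 - 136) = -46
-46 mod 27 = 8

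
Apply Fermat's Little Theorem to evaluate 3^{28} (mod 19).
16

By Fermat's Little Theorem, a^(p-1) ≡ 1 (mod p) for prime p and gcd(a, p) = 1
Here p = 19, so 3^18 ≡ 1 (mod 19)
We can reduce the exponent: 28 mod 18 = 10
So 3^28 ≡ 3^10 (mod 19)
Computing: 3^10 mod 19 = 16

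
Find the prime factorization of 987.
3 × 7 × 47

Divide by primes starting from smallest:
987 ÷ 3 = 329
329 ÷ 7 = 47
47 ÷ 47 = 1

987 = 3 × 7 × 47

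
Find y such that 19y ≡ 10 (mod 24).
22

Since gcd(19, 24) = 1 divides 10, a solution exists.
Multiply both sides by the inverse of 19 mod 24:
  19^(-1) mod 24 = 19
  x ≡ 19 × 10 ≡ 190 ≡ 22 (mod 24)
Verification: 19 × 22 = 418 = 17 × 24 + 10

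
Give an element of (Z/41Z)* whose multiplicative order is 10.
4 has order 10 mod 41 since 4^{10} ≡ 1 (mod 41) and no smaller power works.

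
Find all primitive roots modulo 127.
Primitive roots mod 127: {3, 6, 7, 12, 14, 23, 29, 39, 43, 45, 46, 48, 53, 55, 56, 57, 58, 65, 67, 78, 83, 85, 86, 91, 92, 93, 96, 97, 101, 106, 109, 110, 112, 114, 116, 118}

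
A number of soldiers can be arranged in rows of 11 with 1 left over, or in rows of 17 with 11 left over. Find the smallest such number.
M = 11 × 17 = 187. M₁ = 17, y₁ ≡ 2 (mod 11). M₂ = 11, y₂ ≡ 14 (mod 17). r = 1×17×2 + 11×11×14 ≡ 45 (mod 187). The smallest positive such number is 45.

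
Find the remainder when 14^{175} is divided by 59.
By Fermat: 14^{58} ≡ 1 (mod 59). 175 = 3×58 + 1. So 14^{175} ≡ 14^{1} ≡ 14 (mod 59)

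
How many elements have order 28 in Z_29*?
Number of primitive roots mod 29 = φ(28) = 12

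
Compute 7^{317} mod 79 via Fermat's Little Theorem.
59

By Fermat's Little Theorem, a^(p-1) ≡ 1 (mod p) for prime p and gcd(a, p) = 1
Here p = 79, so 7^78 ≡ 1 (mod 79)
We can reduce the exponent: 317 mod 78 = 5
So 7^317 ≡ 7^5 (mod 79)
Computing: 7^5 mod 79 = 59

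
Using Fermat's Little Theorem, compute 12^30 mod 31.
By Fermat's Little Theorem, 12^{30} ≡ 1 (mod 31) since 31 is prime and gcd(12, 31) = 1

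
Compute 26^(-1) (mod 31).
26^(-1) ≡ 6 (mod 31). Verification: 26 × 6 = 156 ≡ 1 (mod 31)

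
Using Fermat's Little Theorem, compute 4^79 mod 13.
By Fermat: 4^{12} ≡ 1 (mod 13). 79 = 6×12 + 7. So 4^{79} ≡ 4^{7} ≡ 4 (mod 13)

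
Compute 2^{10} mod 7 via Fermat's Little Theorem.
2

By Fermat's Little Theorem, a^(p-1) ≡ 1 (mod p) for prime p and gcd(a, p) = 1
Here p = 7, so 2^6 ≡ 1 (mod 7)
We can reduce the exponent: 10 mod 6 = 4
So 2^10 ≡ 2^4 (mod 7)
Computing: 2^4 mod 7 = 2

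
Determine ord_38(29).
Powers of 29 mod 38: 29^1≡29, 29^2≡5, 29^3≡31, 29^4≡25, 29^5≡3, 29^6≡11, 29^7≡15, 29^8≡17, 29^9≡37, 29^10≡9, 29^11≡33, 29^12≡7, 29^13≡13, 29^14≡35, 29^15≡27, 29^16≡23, 29^17≡21, 29^18≡1. Order = 18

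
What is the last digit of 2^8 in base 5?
8 = 8 (binary 1000). Repeated squaring mod 5: 2^1 ≡ 2; 2^2 ≡ 2² = 4 ≡ 4; 2^4 ≡ 4² = 16 ≡ 1; 2^8 ≡ 1² = 1 ≡ 1. So 2^8 ≡ 1 (mod 5).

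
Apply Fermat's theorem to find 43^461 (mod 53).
By Fermat: 43^{52} ≡ 1 (mod 53). 461 = 8×52 + 45. So 43^{461} ≡ 43^{45} ≡ 4 (mod 53)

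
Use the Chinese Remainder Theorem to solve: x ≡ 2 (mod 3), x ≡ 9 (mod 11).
M = 3 × 11 = 33. M₁ = 11, y₁ ≡ 2 (mod 3). M₂ = 3, y₂ ≡ 4 (mod 11). x = 2×11×2 + 9×3×4 ≡ 20 (mod 33)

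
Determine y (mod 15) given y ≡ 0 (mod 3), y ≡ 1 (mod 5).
6

Using the Chinese Remainder Theorem:
M = product of moduli = 15
For equation 1: M_1 = 5, 5 ≡ 2 (mod 3), inverse of 5 mod 3 is 2 (check: 2 × 2 = 4 ≡ 1 (mod 3))
For equation 2: M_2 = 3, 3 ≡ 3 (mod 5), inverse of 3 mod 5 is 2 (check: 3 × 2 = 6 ≡ 1 (mod 5))
Combine: y ≡ Σ r_i×M_i×(M_i⁻¹ mod m_i) = 0×5×2 + 1×3×2 = 0 + 6 = 6
6 mod 15 = 6
y ≡ 6 (mod 15)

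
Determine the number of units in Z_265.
208

Prime factorization: 265 = 5 × 53
Using the formula φ(n) = n × Π(1 - 1/p) for each prime factor p:
φ(265) = 265 × (1 - 1/5) × (1 - 1/53)
φ(265) = 208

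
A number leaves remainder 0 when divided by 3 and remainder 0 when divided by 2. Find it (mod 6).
M = 3 × 2 = 6. M₁ = 2, y₁ ≡ 2 (mod 3). M₂ = 3, y₂ ≡ 1 (mod 2). m = 0×2×2 + 0×3×1 ≡ 0 (mod 6)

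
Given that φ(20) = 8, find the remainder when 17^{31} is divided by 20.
By Euler: 17^{8} ≡ 1 (mod 20) since gcd(17, 20) = 1. 31 = 3×8 + 7. So 17^{31} ≡ 17^{7} ≡ 13 (mod 20)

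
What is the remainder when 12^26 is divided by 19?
Using Fermat: 12^{18} ≡ 1 (mod 19). 26 ≡ 8 (mod 18). So 12^{26} ≡ 12^{8} ≡ 11 (mod 19)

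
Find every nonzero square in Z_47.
QRs mod 47: {1, 2, 3, 4, 6, 7, 8, 9, 12, 14, 16, 17, 18, 21, 24, 25, 27, 28, 32, 34, 36, 37, 42}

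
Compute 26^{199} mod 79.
40

Using successive squaring:
Binary expansion of 199: 11000111
Powers of 26 mod 79 (each is the square of the previous):
  26^1 ≡ 26 (mod 79)
  26^2 ≡ 26² = 676 ≡ 44 (mod 79)
  26^4 ≡ 44² = 1936 ≡ 40 (mod 79)
  26^8 ≡ 40² = 1600 ≡ 20 (mod 79)
  26^16 ≡ 20² = 400 ≡ 5 (mod 79)
  26^32 ≡ 5² = 25 ≡ 25 (mod 79)
  26^64 ≡ 25² = 625 ≡ 72 (mod 79)
  26^128 ≡ 72² = 5184 ≡ 49 (mod 79)
199 = 128 + 64 + 4 + 2 + 1, so 26^199 = 26^128 × 26^64 × 26^4 × 26^2 × 26^1 ≡ 49 × 72 × 40 × 44 × 26 (mod 79)
Multiplying step by step:
  49 × 72 = 3528 ≡ 52 (mod 79)
  52 × 40 = 2080 ≡ 26 (mod 79)
  26 × 44 = 1144 ≡ 38 (mod 79)
  38 × 26 = 988 ≡ 40 (mod 79)
Result: 26^199 ≡ 40 (mod 79)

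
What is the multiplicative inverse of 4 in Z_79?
20

Using Extended Euclidean Algorithm:
gcd(4, 79) = 1
Bezout coefficients: 4 × 20 + 79 × -1 = 1
So 4 × 20 ≡ 1 (mod 79)
The inverse is 20 mod 79 = 20
Verification: 4 × 20 = 80 = 1 × 79 + 1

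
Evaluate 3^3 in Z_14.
3 = 2 + 1 (binary 11). Repeated squaring mod 14: 3^1 ≡ 3; 3^2 ≡ 3² = 9 ≡ 9. Multiply: 3^3 = 3^2 × 3^1 ≡ 9 × 3 (mod 14): 9 × 3 = 27 ≡ 13. So 3^3 ≡ 13 (mod 14).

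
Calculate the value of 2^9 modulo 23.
9 = 8 + 1 (binary 1001). Repeated squaring mod 23: 2^1 ≡ 2; 2^2 ≡ 2² = 4 ≡ 4; 2^4 ≡ 4² = 16 ≡ 16; 2^8 ≡ 16² = 256 ≡ 3. Multiply: 2^9 = 2^8 × 2^1 ≡ 3 × 2 (mod 23): 3 × 2 = 6 ≡ 6. So 2^9 ≡ 6 (mod 23).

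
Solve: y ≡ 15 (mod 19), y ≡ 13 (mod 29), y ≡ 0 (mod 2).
M = 19 × 29 × 2 = 1102. M₁ = 58, y₁ ≡ 1 (mod 19). M₂ = 38, y₂ ≡ 13 (mod 29). M₃ = 551, y₃ ≡ 1 (mod 2). y = 15×58×1 + 13×38×13 + 0×551×1 ≡ 680 (mod 1102)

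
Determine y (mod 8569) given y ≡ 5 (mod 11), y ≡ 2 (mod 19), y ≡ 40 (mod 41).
819

Using the Chinese Remainder Theorem:
M = product of moduli = 8569
For equation 1: M_1 = 779, 779 ≡ 9 (mod 11), inverse of 779 mod 11 is 5 (check: 9 × 5 = 45 ≡ 1 (mod 11))
For equation 2: M_2 = 451, 451 ≡ 14 (mod 19), inverse of 451 mod 19 is 15 (check: 14 × 15 = 210 ≡ 1 (mod 19))
For equation 3: M_3 = 209, 209 ≡ 4 (mod 41), inverse of 209 mod 41 is 31 (check: 4 × 31 = 124 ≡ 1 (mod 41))
Combine: y ≡ Σ r_i×M_i×(M_i⁻¹ mod m_i) = 5×779×5 + 2×451×15 + 40×209×31 = 19475 + 13530 + 259160 = 292165
292165 mod 8569 = 819
y ≡ 819 (mod 8569)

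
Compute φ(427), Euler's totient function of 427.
360

Prime factorization: 427 = 7 × 61
Using the formula φ(n) = n × Π(1 - 1/p) for each prime factor p:
φ(427) = 427 × (1 - 1/7) × (1 - 1/61)
φ(427) = 360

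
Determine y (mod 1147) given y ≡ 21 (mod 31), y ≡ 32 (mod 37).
920

Using the Chinese Remainder Theorem:
M = product of moduli = 1147
For equation 1: M_1 = 37, 37 ≡ 6 (mod 31), inverse of 37 mod 31 is 26 (check: 6 × 26 = 156 ≡ 1 (mod 31))
For equation 2: M_2 = 31, 31 ≡ 31 (mod 37), inverse of 31 mod 37 is 6 (check: 31 × 6 = 186 ≡ 1 (mod 37))
Combine: y ≡ Σ r_i×M_i×(M_i⁻¹ mod m_i) = 21×37×26 + 32×31×6 = 20202 + 5952 = 26154
26154 mod 1147 = 920
y ≡ 920 (mod 1147)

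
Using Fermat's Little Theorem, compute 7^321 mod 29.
By Fermat: 7^{28} ≡ 1 (mod 29). 321 ≡ 13 (mod 28). So 7^{321} ≡ 7^{13} ≡ 25 (mod 29)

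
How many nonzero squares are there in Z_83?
For prime 83, there are (p-1)/2 = (83-1)/2 = 41 quadratic residues (excluding 0).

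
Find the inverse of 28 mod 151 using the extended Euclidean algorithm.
Extended GCD: 28(27) + 151(-5) = 1. So 28^(-1) ≡ 27 ≡ 27 (mod 151). Verify: 28 × 27 = 756 ≡ 1 (mod 151)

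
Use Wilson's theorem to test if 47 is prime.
(46)! mod 47 = 46. Since 46 ≡ -1 (mod 47), 47 is prime.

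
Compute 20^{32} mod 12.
4

Using successive squaring:
Binary expansion of 32: 100000
Powers of 20 mod 12 (each is the square of the previous):
  20^1 ≡ 8 (mod 12)
  20^2 ≡ 8² = 64 ≡ 4 (mod 12)
  20^4 ≡ 4² = 16 ≡ 4 (mod 12)
  20^8 ≡ 4² = 16 ≡ 4 (mod 12)
  20^16 ≡ 4² = 16 ≡ 4 (mod 12)
  20^32 ≡ 4² = 16 ≡ 4 (mod 12)
32 is a power of 2, so 20^32 is the last square: ≡ 4 (mod 12)
Result: 20^32 ≡ 4 (mod 12)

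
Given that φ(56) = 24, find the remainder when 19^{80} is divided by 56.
By Euler: 19^{24} ≡ 1 (mod 56) since gcd(19, 56) = 1. 80 = 3×24 + 8. So 19^{80} ≡ 19^{8} ≡ 25 (mod 56)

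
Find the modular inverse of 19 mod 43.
19^(-1) ≡ 34 (mod 43). Verification: 19 × 34 = 646 ≡ 1 (mod 43)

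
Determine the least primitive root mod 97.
p - 1 = 96 has prime divisors 2, 3. h is a primitive root mod 97 iff h^(96/q) ≢ 1 (mod 97) for each such q.
h = 2: 2^48 ≡ 1, 2^32 ≡ 35 (mod 97); 2^48 ≡ 1, so not a primitive root.
h = 3: 3^48 ≡ 1, 3^32 ≡ 35 (mod 97); 3^48 ≡ 1, so not a primitive root.
h = 4: 4^48 ≡ 1, 4^32 ≡ 61 (mod 97); 4^48 ≡ 1, so not a primitive root.
h = 5: 5^48 ≡ 96, 5^32 ≡ 35 (mod 97); none is 1, so 5 has order 96 and is a primitive root.
The smallest primitive root mod 97 is g = 5.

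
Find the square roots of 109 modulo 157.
The square roots of 109 mod 157 are 100 and 57. Verify: 100² = 10000 ≡ 109 (mod 157)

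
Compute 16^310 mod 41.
Using Fermat: 16^{40} ≡ 1 (mod 41). 310 ≡ 30 (mod 40). So 16^{310} ≡ 16^{30} ≡ 1 (mod 41)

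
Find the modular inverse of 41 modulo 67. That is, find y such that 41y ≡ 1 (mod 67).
18

Using Extended Euclidean Algorithm:
gcd(41, 67) = 1
Bezout coefficients: 41 × 18 + 67 × -11 = 1
So 41 × 18 ≡ 1 (mod 67)
The inverse is 18 mod 67 = 18
Verification: 41 × 18 = 738 = 11 × 67 + 1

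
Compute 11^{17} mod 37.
27

Using successive squaring:
Binary expansion of 17: 10001
Powers of 11 mod 37 (each is the square of the previous):
  11^1 ≡ 11 (mod 37)
  11^2 ≡ 11² = 121 ≡ 10 (mod 37)
  11^4 ≡ 10² = 100 ≡ 26 (mod 37)
  11^8 ≡ 26² = 676 ≡ 10 (mod 37)
  11^16 ≡ 10² = 100 ≡ 26 (mod 37)
17 = 16 + 1, so 11^17 = 11^16 × 11^1 ≡ 26 × 11 (mod 37)
Multiplying step by step:
  26 × 11 = 286 ≡ 27 (mod 37)
Result: 11^17 ≡ 27 (mod 37)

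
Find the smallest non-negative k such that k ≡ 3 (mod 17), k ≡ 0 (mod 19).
190

Using the Chinese Remainder Theorem:
M = product of moduli = 323
For equation 1: M_1 = 19, 19 ≡ 2 (mod 17), inverse of 19 mod 17 is 9 (check: 2 × 9 = 18 ≡ 1 (mod 17))
For equation 2: M_2 = 17, 17 ≡ 17 (mod 19), inverse of 17 mod 19 is 9 (check: 17 × 9 = 153 ≡ 1 (mod 19))
Combine: k ≡ Σ r_i×M_i×(M_i⁻¹ mod m_i) = 3×19×9 + 0×17×9 = 513 + 0 = 513
513 mod 323 = 190
k ≡ 190 (mod 323)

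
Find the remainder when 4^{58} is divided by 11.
By Fermat: 4^{10} ≡ 1 (mod 11). 58 = 5×10 + 8. So 4^{58} ≡ 4^{8} ≡ 9 (mod 11)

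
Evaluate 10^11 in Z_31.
Using repeated squaring. 11 = 8 + 2 + 1 (binary 1011). Repeated squaring mod 31: 10^1 ≡ 10; 10^2 ≡ 10² = 100 ≡ 7; 10^4 ≡ 7² = 49 ≡ 18; 10^8 ≡ 18² = 324 ≡ 14. Multiply: 10^11 = 10^8 × 10^2 × 10^1 ≡ 14 × 7 × 10 (mod 31): 14 × 7 = 98 ≡ 5; 5 × 10 = 50 ≡ 19. So 10^11 ≡ 19 (mod 31).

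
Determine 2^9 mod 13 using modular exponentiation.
9 = 8 + 1 (binary 1001). Repeated squaring mod 13: 2^1 ≡ 2; 2^2 ≡ 2² = 4 ≡ 4; 2^4 ≡ 4² = 16 ≡ 3; 2^8 ≡ 3² = 9 ≡ 9. Multiply: 2^9 = 2^8 × 2^1 ≡ 9 × 2 (mod 13): 9 × 2 = 18 ≡ 5. So 2^9 ≡ 5 (mod 13).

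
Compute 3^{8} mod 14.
9

Using successive squaring:
Binary expansion of 8: 1000
Powers of 3 mod 14 (each is the square of the previous):
  3^1 ≡ 3 (mod 14)
  3^2 ≡ 3² = 9 ≡ 9 (mod 14)
  3^4 ≡ 9² = 81 ≡ 11 (mod 14)
  3^8 ≡ 11² = 121 ≡ 9 (mod 14)
8 is a power of 2, so 3^8 is the last square: ≡ 9 (mod 14)
Result: 3^8 ≡ 9 (mod 14)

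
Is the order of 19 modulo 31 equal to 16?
No, the actual order is 15, not 16.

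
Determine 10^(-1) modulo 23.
10^(-1) ≡ 7 (mod 23). Verification: 10 × 7 = 70 ≡ 1 (mod 23)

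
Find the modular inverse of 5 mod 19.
5^(-1) ≡ 4 (mod 19). Verification: 5 × 4 = 20 ≡ 1 (mod 19)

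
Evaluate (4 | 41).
(4/41) = 4^{20} mod 41 = 1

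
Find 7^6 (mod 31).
6 = 4 + 2 (binary 110). Repeated squaring mod 31: 7^1 ≡ 7; 7^2 ≡ 7² = 49 ≡ 18; 7^4 ≡ 18² = 324 ≡ 14. Multiply: 7^6 = 7^4 × 7^2 ≡ 14 × 18 (mod 31): 14 × 18 = 252 ≡ 4. So 7^6 ≡ 4 (mod 31).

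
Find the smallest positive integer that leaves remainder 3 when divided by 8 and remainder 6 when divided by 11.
M = 8 × 11 = 88. M₁ = 11, y₁ ≡ 3 (mod 8). M₂ = 8, y₂ ≡ 7 (mod 11). k = 3×11×3 + 6×8×7 ≡ 83 (mod 88). The smallest positive such number is 83.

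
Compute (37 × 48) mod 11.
5

(37 × 48) = 1776
1776 mod 11 = 5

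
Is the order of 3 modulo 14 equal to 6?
Yes, ord_14(3) = 6.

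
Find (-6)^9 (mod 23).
(-6) ≡ 17 (mod 23). 9 = 8 + 1 (binary 1001). Repeated squaring mod 23: 17^1 ≡ 17; 17^2 ≡ 17² = 289 ≡ 13; 17^4 ≡ 13² = 169 ≡ 8; 17^8 ≡ 8² = 64 ≡ 18. Multiply: (-6)^9 ≡ 17^8 × 17^1 ≡ 18 × 17 (mod 23): 18 × 17 = 306 ≡ 7. So (-6)^9 ≡ 7 (mod 23).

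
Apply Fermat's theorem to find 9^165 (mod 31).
By Fermat: 9^{30} ≡ 1 (mod 31). 165 = 5×30 + 15. So 9^{165} ≡ 9^{15} ≡ 1 (mod 31)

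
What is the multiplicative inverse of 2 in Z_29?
2^(-1) ≡ 15 (mod 29). Verification: 2 × 15 = 30 ≡ 1 (mod 29)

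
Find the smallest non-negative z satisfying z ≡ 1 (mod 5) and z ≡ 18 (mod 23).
M = 5 × 23 = 115. M₁ = 23, y₁ ≡ 2 (mod 5). M₂ = 5, y₂ ≡ 14 (mod 23). z = 1×23×2 + 18×5×14 ≡ 41 (mod 115)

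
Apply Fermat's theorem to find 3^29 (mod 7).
By Fermat: 3^{6} ≡ 1 (mod 7). 29 = 4×6 + 5. So 3^{29} ≡ 3^{5} ≡ 5 (mod 7)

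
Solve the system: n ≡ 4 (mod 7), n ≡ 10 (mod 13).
M = 7 × 13 = 91. M₁ = 13, y₁ ≡ 6 (mod 7). M₂ = 7, y₂ ≡ 2 (mod 13). n = 4×13×6 + 10×7×2 ≡ 88 (mod 91)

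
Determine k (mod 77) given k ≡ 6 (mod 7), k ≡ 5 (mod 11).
27

Using the Chinese Remainder Theorem:
M = product of moduli = 77
For equation 1: M_1 = 11, 11 ≡ 4 (mod 7), inverse of 11 mod 7 is 2 (check: 4 × 2 = 8 ≡ 1 (mod 7))
For equation 2: M_2 = 7, 7 ≡ 7 (mod 11), inverse of 7 mod 11 is 8 (check: 7 × 8 = 56 ≡ 1 (mod 11))
Combine: k ≡ Σ r_i×M_i×(M_i⁻¹ mod m_i) = 6×11×2 + 5×7×8 = 132 + 280 = 412
412 mod 77 = 27
k ≡ 27 (mod 77)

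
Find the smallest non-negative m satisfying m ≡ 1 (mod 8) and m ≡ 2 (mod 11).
M = 8 × 11 = 88. M₁ = 11, y₁ ≡ 3 (mod 8). M₂ = 8, y₂ ≡ 7 (mod 11). m = 1×11×3 + 2×8×7 ≡ 57 (mod 88)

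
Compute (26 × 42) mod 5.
2

(26 × 42) = 1092
1092 mod 5 = 2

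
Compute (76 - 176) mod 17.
2

(76 - 176) = -100
-100 mod 17 = 2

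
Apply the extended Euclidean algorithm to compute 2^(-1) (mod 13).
Extended GCD: 2(-6) + 13(1) = 1. So 2^(-1) ≡ 7 ≡ 7 (mod 13). Verify: 2 × 7 = 14 ≡ 1 (mod 13)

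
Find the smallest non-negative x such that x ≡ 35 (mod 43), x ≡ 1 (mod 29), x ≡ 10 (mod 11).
12935

Using the Chinese Remainder Theorem:
M = product of moduli = 13717
For equation 1: M_1 = 319, 319 ≡ 18 (mod 43), inverse of 319 mod 43 is 12 (check: 18 × 12 = 216 ≡ 1 (mod 43))
For equation 2: M_2 = 473, 473 ≡ 9 (mod 29), inverse of 473 mod 29 is 13 (check: 9 × 13 = 117 ≡ 1 (mod 29))
For equation 3: M_3 = 1247, 1247 ≡ 4 (mod 11), inverse of 1247 mod 11 is 3 (check: 4 × 3 = 12 ≡ 1 (mod 11))
Combine: x ≡ Σ r_i×M_i×(M_i⁻¹ mod m_i) = 35×319×12 + 1×473×13 + 10×1247×3 = 133980 + 6149 + 37410 = 177539
177539 mod 13717 = 12935
x ≡ 12935 (mod 13717)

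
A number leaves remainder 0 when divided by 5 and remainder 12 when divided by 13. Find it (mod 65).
M = 5 × 13 = 65. M₁ = 13, y₁ ≡ 2 (mod 5). M₂ = 5, y₂ ≡ 8 (mod 13). m = 0×13×2 + 12×5×8 ≡ 25 (mod 65)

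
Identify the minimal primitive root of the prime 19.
p - 1 = 18 has prime divisors 2, 3. h is a primitive root mod 19 iff h^(18/q) ≢ 1 (mod 19) for each such q.
h = 2: 2^9 ≡ 18, 2^6 ≡ 7 (mod 19); none is 1, so 2 has order 18 and is a primitive root.
The smallest primitive root mod 19 is g = 2.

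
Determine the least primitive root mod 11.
p - 1 = 10 has prime divisors 2, 5. h is a primitive root mod 11 iff h^(10/q) ≢ 1 (mod 11) for each such q.
h = 2: 2^5 ≡ 10, 2^2 ≡ 4 (mod 11); none is 1, so 2 has order 10 and is a primitive root.
The smallest primitive root mod 11 is g = 2.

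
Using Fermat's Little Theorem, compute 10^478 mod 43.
By Fermat: 10^{42} ≡ 1 (mod 43). 478 ≡ 16 (mod 42). So 10^{478} ≡ 10^{16} ≡ 31 (mod 43)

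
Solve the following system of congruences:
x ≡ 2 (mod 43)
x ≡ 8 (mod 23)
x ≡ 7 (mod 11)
7828

Using the Chinese Remainder Theorem:
M = product of moduli = 10879
For equation 1: M_1 = 253, 253 ≡ 38 (mod 43), inverse of 253 mod 43 is 17 (check: 38 × 17 = 646 ≡ 1 (mod 43))
For equation 2: M_2 = 473, 473 ≡ 13 (mod 23), inverse of 473 mod 23 is 16 (check: 13 × 16 = 208 ≡ 1 (mod 23))
For equation 3: M_3 = 989, 989 ≡ 10 (mod 11), inverse of 989 mod 11 is 10 (check: 10 × 10 = 100 ≡ 1 (mod 11))
Combine: x ≡ Σ r_i×M_i×(M_i⁻¹ mod m_i) = 2×253×17 + 8×473×16 + 7×989×10 = 8602 + 60544 + 69230 = 138376
138376 mod 10879 = 7828
x ≡ 7828 (mod 10879)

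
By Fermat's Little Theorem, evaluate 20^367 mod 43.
By Fermat: 20^{42} ≡ 1 (mod 43). 367 = 8×42 + 31. So 20^{367} ≡ 20^{31} ≡ 12 (mod 43)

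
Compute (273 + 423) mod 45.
21

(273 + 423) = 696
696 mod 45 = 21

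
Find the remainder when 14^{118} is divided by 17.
By Fermat: 14^{16} ≡ 1 (mod 17). 118 = 7×16 + 6. So 14^{118} ≡ 14^{6} ≡ 15 (mod 17)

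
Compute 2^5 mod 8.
5 = 4 + 1 (binary 101). Repeated squaring mod 8: 2^1 ≡ 2; 2^2 ≡ 2² = 4 ≡ 4; 2^4 ≡ 4² = 16 ≡ 0. Multiply: 2^5 = 2^4 × 2^1 ≡ 0 × 2 (mod 8): 0 × 2 = 0 ≡ 0. So 2^5 ≡ 0 (mod 8).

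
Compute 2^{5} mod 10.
2

Using successive squaring:
Binary expansion of 5: 101
Powers of 2 mod 10 (each is the square of the previous):
  2^1 ≡ 2 (mod 10)
  2^2 ≡ 2² = 4 ≡ 4 (mod 10)
  2^4 ≡ 4² = 16 ≡ 6 (mod 10)
5 = 4 + 1, so 2^5 = 2^4 × 2^1 ≡ 6 × 2 (mod 10)
Multiplying step by step:
  6 × 2 = 12 ≡ 2 (mod 10)
Result: 2^5 ≡ 2 (mod 10)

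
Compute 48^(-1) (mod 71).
48^(-1) ≡ 37 (mod 71). Verification: 48 × 37 = 1776 ≡ 1 (mod 71)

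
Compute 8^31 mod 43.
Using repeated squaring. 31 = 16 + 8 + 4 + 2 + 1 (binary 11111). Repeated squaring mod 43: 8^1 ≡ 8; 8^2 ≡ 8² = 64 ≡ 21; 8^4 ≡ 21² = 441 ≡ 11; 8^8 ≡ 11² = 121 ≡ 35; 8^16 ≡ 35² = 1225 ≡ 21. Multiply: 8^31 = 8^16 × 8^8 × 8^4 × 8^2 × 8^1 ≡ 21 × 35 × 11 × 21 × 8 (mod 43): 21 × 35 = 735 ≡ 4; 4 × 11 = 44 ≡ 1; 1 × 21 = 21 ≡ 21; 21 × 8 = 168 ≡ 39. So 8^31 ≡ 39 (mod 43).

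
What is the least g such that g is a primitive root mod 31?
p - 1 = 30 has prime divisors 2, 3, 5. h is a primitive root mod 31 iff h^(30/q) ≢ 1 (mod 31) for each such q.
h = 2: 2^15 ≡ 1, 2^10 ≡ 1, 2^6 ≡ 2 (mod 31); 2^15 ≡ 1, so not a primitive root.
h = 3: 3^15 ≡ 30, 3^10 ≡ 25, 3^6 ≡ 16 (mod 31); none is 1, so 3 has order 30 and is a primitive root.
The smallest primitive root mod 31 is g = 3.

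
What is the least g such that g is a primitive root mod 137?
p - 1 = 136 has prime divisors 2, 17. h is a primitive root mod 137 iff h^(136/q) ≢ 1 (mod 137) for each such q.
h = 2: 2^68 ≡ 1, 2^8 ≡ 119 (mod 137); 2^68 ≡ 1, so not a primitive root.
h = 3: 3^68 ≡ 136, 3^8 ≡ 122 (mod 137); none is 1, so 3 has order 136 and is a primitive root.
The smallest primitive root mod 137 is g = 3.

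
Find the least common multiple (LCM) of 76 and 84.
1596

First find GCD(76, 84) using the Euclidean algorithm:
76 = 0 × 84 + 76
84 = 1 × 76 + 8
76 = 9 × 8 + 4
8 = 2 × 4 + 0
GCD(76, 84) = 4

LCM formula: LCM(a, b) = (a × b) / GCD(a, b)
LCM(76, 84) = (76 × 84) / 4
LCM(76, 84) = 6384 / 4
LCM(76, 84) = 1596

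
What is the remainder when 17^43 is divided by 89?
Using repeated squaring. 43 = 32 + 8 + 2 + 1 (binary 101011). Repeated squaring mod 89: 17^1 ≡ 17; 17^2 ≡ 17² = 289 ≡ 22; 17^4 ≡ 22² = 484 ≡ 39; 17^8 ≡ 39² = 1521 ≡ 8; 17^16 ≡ 8² = 64 ≡ 64; 17^32 ≡ 64² = 4096 ≡ 2. Multiply: 17^43 = 17^32 × 17^8 × 17^2 × 17^1 ≡ 2 × 8 × 22 × 17 (mod 89): 2 × 8 = 16 ≡ 16; 16 × 22 = 352 ≡ 85; 85 × 17 = 1445 ≡ 21. So 17^43 ≡ 21 (mod 89).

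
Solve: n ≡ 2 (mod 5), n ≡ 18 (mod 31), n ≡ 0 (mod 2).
M = 5 × 31 × 2 = 310. M₁ = 62, y₁ ≡ 3 (mod 5). M₂ = 10, y₂ ≡ 28 (mod 31). M₃ = 155, y₃ ≡ 1 (mod 2). n = 2×62×3 + 18×10×28 + 0×155×1 ≡ 142 (mod 310)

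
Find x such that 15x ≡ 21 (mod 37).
31

Since gcd(15, 37) = 1 divides 21, a solution exists.
Multiply both sides by the inverse of 15 mod 37:
  15^(-1) mod 37 = 5
  x ≡ 5 × 21 ≡ 105 ≡ 31 (mod 37)
Verification: 15 × 31 = 465 = 12 × 37 + 21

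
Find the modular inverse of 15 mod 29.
15^(-1) ≡ 2 (mod 29). Verification: 15 × 2 = 30 ≡ 1 (mod 29)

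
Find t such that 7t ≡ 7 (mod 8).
1

Since gcd(7, 8) = 1 divides 7, a solution exists.
Multiply both sides by the inverse of 7 mod 8:
  7^(-1) mod 8 = 7
  x ≡ 7 × 7 ≡ 49 ≡ 1 (mod 8)
Verification: 7 × 1 = 7 = 0 × 8 + 7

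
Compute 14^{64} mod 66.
4

Using successive squaring:
Binary expansion of 64: 1000000
Powers of 14 mod 66 (each is the square of the previous):
  14^1 ≡ 14 (mod 66)
  14^2 ≡ 14² = 196 ≡ 64 (mod 66)
  14^4 ≡ 64² = 4096 ≡ 4 (mod 66)
  14^8 ≡ 4² = 16 ≡ 16 (mod 66)
  14^16 ≡ 16² = 256 ≡ 58 (mod 66)
  14^32 ≡ 58² = 3364 ≡ 64 (mod 66)
  14^64 ≡ 64² = 4096 ≡ 4 (mod 66)
64 is a power of 2, so 14^64 is the last square: ≡ 4 (mod 66)
Result: 14^64 ≡ 4 (mod 66)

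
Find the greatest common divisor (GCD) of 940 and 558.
2

Using the Euclidean algorithm:
940 = 1 × 558 + 382
558 = 1 × 382 + 176
382 = 2 × 176 + 30
176 = 5 × 30 + 26
30 = 1 × 26 + 4
26 = 6 × 4 + 2
4 = 2 × 2 + 0

GCD(940, 558) = 2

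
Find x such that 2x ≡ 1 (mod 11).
2^(-1) ≡ 6 (mod 11). Verification: 2 × 6 = 12 ≡ 1 (mod 11)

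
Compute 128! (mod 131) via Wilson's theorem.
(130)! = (128)! × (129) × (130) ≡ -1 (mod 131). So (128)! ≡ -1 × [(130)(129)]^(-1) ≡ 65 (mod 131)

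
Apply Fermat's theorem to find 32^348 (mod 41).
By Fermat: 32^{40} ≡ 1 (mod 41). 348 = 8×40 + 28. So 32^{348} ≡ 32^{28} ≡ 1 (mod 41)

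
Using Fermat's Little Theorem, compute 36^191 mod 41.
By Fermat: 36^{40} ≡ 1 (mod 41). 191 = 4×40 + 31. So 36^{191} ≡ 36^{31} ≡ 5 (mod 41)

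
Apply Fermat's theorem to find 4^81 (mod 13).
By Fermat: 4^{12} ≡ 1 (mod 13). 81 = 6×12 + 9. So 4^{81} ≡ 4^{9} ≡ 12 (mod 13)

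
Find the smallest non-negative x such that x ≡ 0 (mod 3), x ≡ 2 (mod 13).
15

Using the Chinese Remainder Theorem:
M = product of moduli = 39
For equation 1: M_1 = 13, 13 ≡ 1 (mod 3), inverse of 13 mod 3 is 1 (check: 1 × 1 = 1 ≡ 1 (mod 3))
For equation 2: M_2 = 3, 3 ≡ 3 (mod 13), inverse of 3 mod 13 is 9 (check: 3 × 9 = 27 ≡ 1 (mod 13))
Combine: x ≡ Σ r_i×M_i×(M_i⁻¹ mod m_i) = 0×13×1 + 2×3×9 = 0 + 54 = 54
54 mod 39 = 15
x ≡ 15 (mod 39)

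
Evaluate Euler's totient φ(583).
520

Prime factorization: 583 = 11 × 53
Using the formula φ(n) = n × Π(1 - 1/p) for each prime factor p:
φ(583) = 583 × (1 - 1/11) × (1 - 1/53)
φ(583) = 520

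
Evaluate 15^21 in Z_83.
Using repeated squaring. 21 = 16 + 4 + 1 (binary 10101). Repeated squaring mod 83: 15^1 ≡ 15; 15^2 ≡ 15² = 225 ≡ 59; 15^4 ≡ 59² = 3481 ≡ 78; 15^8 ≡ 78² = 6084 ≡ 25; 15^16 ≡ 25² = 625 ≡ 44. Multiply: 15^21 = 15^16 × 15^4 × 15^1 ≡ 44 × 78 × 15 (mod 83): 44 × 78 = 3432 ≡ 29; 29 × 15 = 435 ≡ 20. So 15^21 ≡ 20 (mod 83).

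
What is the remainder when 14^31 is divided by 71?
Using repeated squaring. 31 = 16 + 8 + 4 + 2 + 1 (binary 11111). Repeated squaring mod 71: 14^1 ≡ 14; 14^2 ≡ 14² = 196 ≡ 54; 14^4 ≡ 54² = 2916 ≡ 5; 14^8 ≡ 5² = 25 ≡ 25; 14^16 ≡ 25² = 625 ≡ 57. Multiply: 14^31 = 14^16 × 14^8 × 14^4 × 14^2 × 14^1 ≡ 57 × 25 × 5 × 54 × 14 (mod 71): 57 × 25 = 1425 ≡ 5; 5 × 5 = 25 ≡ 25; 25 × 54 = 1350 ≡ 1; 1 × 14 = 14 ≡ 14. So 14^31 ≡ 14 (mod 71).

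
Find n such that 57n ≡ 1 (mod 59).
57^(-1) ≡ 29 (mod 59). Verification: 57 × 29 = 1653 ≡ 1 (mod 59)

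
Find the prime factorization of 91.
7 × 13

Divide by primes starting from smallest:
91 ÷ 7 = 13
13 ÷ 13 = 1

91 = 7 × 13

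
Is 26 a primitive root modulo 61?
Yes

To verify, check if 26^(60/q) ≢ 1 (mod 61) for each prime divisor q of 60
Divisors of 60 = 60: [1, 2, 3, 4, 5, 6, 10, 12, 15, 20, 30, 60]
  26^(60/2) = 26^30 ≡ 60 (mod 61)
  26^(60/3) = 26^20 ≡ 13 (mod 61)
  26^(60/5) = 26^12 ≡ 9 (mod 61)
Conclusion: 26 is a primitive root modulo 61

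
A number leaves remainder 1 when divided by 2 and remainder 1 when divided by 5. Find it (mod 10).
M = 2 × 5 = 10. M₁ = 5, y₁ ≡ 1 (mod 2). M₂ = 2, y₂ ≡ 3 (mod 5). n = 1×5×1 + 1×2×3 ≡ 1 (mod 10)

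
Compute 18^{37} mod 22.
6

Using successive squaring:
Binary expansion of 37: 100101
Powers of 18 mod 22 (each is the square of the previous):
  18^1 ≡ 18 (mod 22)
  18^2 ≡ 18² = 324 ≡ 16 (mod 22)
  18^4 ≡ 16² = 256 ≡ 14 (mod 22)
  18^8 ≡ 14² = 196 ≡ 20 (mod 22)
  18^16 ≡ 20² = 400 ≡ 4 (mod 22)
  18^32 ≡ 4² = 16 ≡ 16 (mod 22)
37 = 32 + 4 + 1, so 18^37 = 18^32 × 18^4 × 18^1 ≡ 16 × 14 × 18 (mod 22)
Multiplying step by step:
  16 × 14 = 224 ≡ 4 (mod 22)
  4 × 18 = 72 ≡ 6 (mod 22)
Result: 18^37 ≡ 6 (mod 22)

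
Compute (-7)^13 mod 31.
Using repeated squaring. (-7) ≡ 24 (mod 31). 13 = 8 + 4 + 1 (binary 1101). Repeated squaring mod 31: 24^1 ≡ 24; 24^2 ≡ 24² = 576 ≡ 18; 24^4 ≡ 18² = 324 ≡ 14; 24^8 ≡ 14² = 196 ≡ 10. Multiply: (-7)^13 ≡ 24^8 × 24^4 × 24^1 ≡ 10 × 14 × 24 (mod 31): 10 × 14 = 140 ≡ 16; 16 × 24 = 384 ≡ 12. So (-7)^13 ≡ 12 (mod 31).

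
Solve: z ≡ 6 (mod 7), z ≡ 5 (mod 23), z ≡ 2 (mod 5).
M = 7 × 23 × 5 = 805. M₁ = 115, y₁ ≡ 5 (mod 7). M₂ = 35, y₂ ≡ 2 (mod 23). M₃ = 161, y₃ ≡ 1 (mod 5). z = 6×115×5 + 5×35×2 + 2×161×1 ≡ 97 (mod 805)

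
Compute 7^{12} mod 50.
1

Using successive squaring:
Binary expansion of 12: 1100
Powers of 7 mod 50 (each is the square of the previous):
  7^1 ≡ 7 (mod 50)
  7^2 ≡ 7² = 49 ≡ 49 (mod 50)
  7^4 ≡ 49² = 2401 ≡ 1 (mod 50)
  7^8 ≡ 1² = 1 ≡ 1 (mod 50)
12 = 8 + 4, so 7^12 = 7^8 × 7^4 ≡ 1 × 1 (mod 50)
Multiplying step by step:
  1 × 1 = 1 ≡ 1 (mod 50)
Result: 7^12 ≡ 1 (mod 50)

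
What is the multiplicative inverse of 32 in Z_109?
92

Using Extended Euclidean Algorithm:
gcd(32, 109) = 1
Bezout coefficients: 32 × -17 + 109 × 5 = 1
So 32 × -17 ≡ 1 (mod 109)
The inverse is -17 mod 109 = 92
Verification: 32 × 92 = 2944 = 27 × 109 + 1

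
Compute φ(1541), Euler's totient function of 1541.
1452

Prime factorization: 1541 = 23 × 67
Using the formula φ(n) = n × Π(1 - 1/p) for each prime factor p:
φ(1541) = 1541 × (1 - 1/23) × (1 - 1/67)
φ(1541) = 1452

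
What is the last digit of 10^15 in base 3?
Using Fermat: 10^{2} ≡ 1 (mod 3). 15 ≡ 1 (mod 2). So 10^{15} ≡ 10^{1} ≡ 1 (mod 3)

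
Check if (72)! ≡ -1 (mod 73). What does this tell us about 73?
(72)! mod 73 = 72. Since this equals -1 (mod 73), Wilson confirms 73 is prime.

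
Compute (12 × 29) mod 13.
10

(12 × 29) = 348
348 mod 13 = 10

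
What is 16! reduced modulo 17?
By Wilson's theorem, (16)! ≡ -1 ≡ 16 (mod 17)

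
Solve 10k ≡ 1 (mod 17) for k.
12

Using Extended Euclidean Algorithm:
gcd(10, 17) = 1
Bezout coefficients: 10 × -5 + 17 × 3 = 1
So 10 × -5 ≡ 1 (mod 17)
The inverse is -5 mod 17 = 12
Verification: 10 × 12 = 120 = 7 × 17 + 1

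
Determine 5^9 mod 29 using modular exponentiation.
9 = 8 + 1 (binary 1001). Repeated squaring mod 29: 5^1 ≡ 5; 5^2 ≡ 5² = 25 ≡ 25; 5^4 ≡ 25² = 625 ≡ 16; 5^8 ≡ 16² = 256 ≡ 24. Multiply: 5^9 = 5^8 × 5^1 ≡ 24 × 5 (mod 29): 24 × 5 = 120 ≡ 4. So 5^9 ≡ 4 (mod 29).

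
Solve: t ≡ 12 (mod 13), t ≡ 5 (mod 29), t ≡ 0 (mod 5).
M = 13 × 29 × 5 = 1885. M₁ = 145, y₁ ≡ 7 (mod 13). M₂ = 65, y₂ ≡ 25 (mod 29). M₃ = 377, y₃ ≡ 3 (mod 5). t = 12×145×7 + 5×65×25 + 0×377×3 ≡ 1455 (mod 1885)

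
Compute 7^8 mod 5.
7 ≡ 2 (mod 5). 8 = 8 (binary 1000). Repeated squaring mod 5: 2^1 ≡ 2; 2^2 ≡ 2² = 4 ≡ 4; 2^4 ≡ 4² = 16 ≡ 1; 2^8 ≡ 1² = 1 ≡ 1. So 7^8 ≡ 1 (mod 5).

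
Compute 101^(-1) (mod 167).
101^(-1) ≡ 43 (mod 167). Verification: 101 × 43 = 4343 ≡ 1 (mod 167)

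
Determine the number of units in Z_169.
156

Prime factorization: 169 = 13^2
Using the formula φ(n) = n × Π(1 - 1/p) for each prime factor p:
φ(169) = 169 × (1 - 1/13)
φ(169) = 156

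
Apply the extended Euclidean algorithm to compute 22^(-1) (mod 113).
Extended GCD: 22(36) + 113(-7) = 1. So 22^(-1) ≡ 36 ≡ 36 (mod 113). Verify: 22 × 36 = 792 ≡ 1 (mod 113)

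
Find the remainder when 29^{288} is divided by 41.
By Fermat: 29^{40} ≡ 1 (mod 41). 288 = 7×40 + 8. So 29^{288} ≡ 29^{8} ≡ 18 (mod 41)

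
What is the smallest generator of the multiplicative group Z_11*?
p - 1 = 10 has prime divisors 2, 5. h is a primitive root mod 11 iff h^(10/q) ≢ 1 (mod 11) for each such q.
h = 2: 2^5 ≡ 10, 2^2 ≡ 4 (mod 11); none is 1, so 2 has order 10 and is a primitive root.
The smallest primitive root mod 11 is g = 2.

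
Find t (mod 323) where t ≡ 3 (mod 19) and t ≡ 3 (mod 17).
M = 19 × 17 = 323. M₁ = 17, y₁ ≡ 9 (mod 19). M₂ = 19, y₂ ≡ 9 (mod 17). t = 3×17×9 + 3×19×9 ≡ 3 (mod 323)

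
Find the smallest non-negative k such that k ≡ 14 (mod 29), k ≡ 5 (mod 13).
304

Using the Chinese Remainder Theorem:
M = product of moduli = 377
For equation 1: M_1 = 13, 13 ≡ 13 (mod 29), inverse of 13 mod 29 is 9 (check: 13 × 9 = 117 ≡ 1 (mod 29))
For equation 2: M_2 = 29, 29 ≡ 3 (mod 13), inverse of 29 mod 13 is 9 (check: 3 × 9 = 27 ≡ 1 (mod 13))
Combine: k ≡ Σ r_i×M_i×(M_i⁻¹ mod m_i) = 14×13×9 + 5×29×9 = 1638 + 1305 = 2943
2943 mod 377 = 304
k ≡ 304 (mod 377)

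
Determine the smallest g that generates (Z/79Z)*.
3

A primitive root g modulo p has order p-1 = 78
Prime divisors of 78: [2, 3, 13]
g is a primitive root iff g^(78/q) ≢ 1 (mod 79) for each prime divisor q
Testing small values:
  g = 2: 2^39 ≡ 1, 2^26 ≡ 23, 2^6 ≡ 64 (mod 79) → 2^39 ≡ 1, not primitive root
  g = 3: 3^39 ≡ 78, 3^26 ≡ 23, 3^6 ≡ 18 (mod 79) → none is 1, primitive root!
The smallest primitive root is 3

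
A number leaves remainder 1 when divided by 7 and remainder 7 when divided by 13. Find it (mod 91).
M = 7 × 13 = 91. M₁ = 13, y₁ ≡ 6 (mod 7). M₂ = 7, y₂ ≡ 2 (mod 13). t = 1×13×6 + 7×7×2 ≡ 85 (mod 91)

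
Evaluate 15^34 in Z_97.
Using repeated squaring. 34 = 32 + 2 (binary 100010). Repeated squaring mod 97: 15^1 ≡ 15; 15^2 ≡ 15² = 225 ≡ 31; 15^4 ≡ 31² = 961 ≡ 88; 15^8 ≡ 88² = 7744 ≡ 81; 15^16 ≡ 81² = 6561 ≡ 62; 15^32 ≡ 62² = 3844 ≡ 61. Multiply: 15^34 = 15^32 × 15^2 ≡ 61 × 31 (mod 97): 61 × 31 = 1891 ≡ 48. So 15^34 ≡ 48 (mod 97).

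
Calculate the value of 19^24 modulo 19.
Using repeated squaring. 19 ≡ 0 (mod 19). 24 = 16 + 8 (binary 11000). Repeated squaring mod 19: 0^1 ≡ 0; 0^2 ≡ 0² = 0 ≡ 0; 0^4 ≡ 0² = 0 ≡ 0; 0^8 ≡ 0² = 0 ≡ 0; 0^16 ≡ 0² = 0 ≡ 0. Multiply: 19^24 ≡ 0^16 × 0^8 ≡ 0 × 0 (mod 19): 0 × 0 = 0 ≡ 0. So 19^24 ≡ 0 (mod 19).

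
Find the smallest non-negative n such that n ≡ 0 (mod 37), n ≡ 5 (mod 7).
222

Using the Chinese Remainder Theorem:
M = product of moduli = 259
For equation 1: M_1 = 7, 7 ≡ 7 (mod 37), inverse of 7 mod 37 is 16 (check: 7 × 16 = 112 ≡ 1 (mod 37))
For equation 2: M_2 = 37, 37 ≡ 2 (mod 7), inverse of 37 mod 7 is 4 (check: 2 × 4 = 8 ≡ 1 (mod 7))
Combine: n ≡ Σ r_i×M_i×(M_i⁻¹ mod m_i) = 0×7×16 + 5×37×4 = 0 + 740 = 740
740 mod 259 = 222
n ≡ 222 (mod 259)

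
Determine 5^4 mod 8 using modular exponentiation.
4 = 4 (binary 100). Repeated squaring mod 8: 5^1 ≡ 5; 5^2 ≡ 5² = 25 ≡ 1; 5^4 ≡ 1² = 1 ≡ 1. So 5^4 ≡ 1 (mod 8).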